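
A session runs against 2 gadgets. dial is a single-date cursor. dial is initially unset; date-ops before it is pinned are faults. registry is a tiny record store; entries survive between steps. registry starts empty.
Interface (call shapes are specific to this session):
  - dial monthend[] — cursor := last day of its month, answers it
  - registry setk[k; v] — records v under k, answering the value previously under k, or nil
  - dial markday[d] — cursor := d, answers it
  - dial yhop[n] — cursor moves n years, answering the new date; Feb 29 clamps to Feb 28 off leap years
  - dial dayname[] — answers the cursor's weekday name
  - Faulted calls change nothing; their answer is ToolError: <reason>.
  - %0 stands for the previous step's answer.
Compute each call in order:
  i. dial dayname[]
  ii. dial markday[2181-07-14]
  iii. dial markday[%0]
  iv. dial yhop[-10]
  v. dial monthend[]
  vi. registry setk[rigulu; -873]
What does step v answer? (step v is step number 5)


Do: dial dayname[]
See: ToolError: no date set
Do: dial markday[d→2181-07-14]
See: 2181-07-14
Do: dial markday[d→%0]
See: 2181-07-14
Do: dial yhop[n→-10]
See: 2171-07-14
Do: dial monthend[]
See: 2171-07-31
Do: registry setk[k→rigulu; v→-873]
See: nil

Answer: 2171-07-31


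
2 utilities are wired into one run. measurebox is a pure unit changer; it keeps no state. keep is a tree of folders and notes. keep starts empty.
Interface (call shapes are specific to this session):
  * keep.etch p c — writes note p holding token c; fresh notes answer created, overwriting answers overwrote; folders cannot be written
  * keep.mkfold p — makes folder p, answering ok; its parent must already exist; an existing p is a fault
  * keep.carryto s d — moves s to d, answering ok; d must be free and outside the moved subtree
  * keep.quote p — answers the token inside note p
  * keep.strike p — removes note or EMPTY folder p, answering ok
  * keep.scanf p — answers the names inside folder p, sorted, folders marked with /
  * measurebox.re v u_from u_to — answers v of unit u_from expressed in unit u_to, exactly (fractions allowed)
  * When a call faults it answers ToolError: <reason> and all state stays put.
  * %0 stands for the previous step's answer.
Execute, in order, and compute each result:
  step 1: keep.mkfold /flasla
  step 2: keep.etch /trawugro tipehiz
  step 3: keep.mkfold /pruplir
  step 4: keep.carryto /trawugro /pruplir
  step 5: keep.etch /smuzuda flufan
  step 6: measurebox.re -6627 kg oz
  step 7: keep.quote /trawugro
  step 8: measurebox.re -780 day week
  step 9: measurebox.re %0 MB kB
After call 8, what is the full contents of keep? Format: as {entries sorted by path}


$ mkfold p='/flasla'
:: ok
$ etch p='/trawugro' c='tipehiz'
:: created
$ mkfold p='/pruplir'
:: ok
$ carryto s='/trawugro' d='/pruplir'
:: ToolError: exists
$ etch p='/smuzuda' c='flufan'
:: created
$ re v='-6627' u_from='kg' u_to='oz'
:: -10603200000000/45359237
$ quote p='/trawugro'
:: tipehiz
$ re v='-780' u_from='day' u_to='week'
:: -780/7
$ re v='%0' u_from='MB' u_to='kB'
:: -780000/7

Answer: {flasla/, pruplir/, smuzuda=flufan, trawugro=tipehiz}


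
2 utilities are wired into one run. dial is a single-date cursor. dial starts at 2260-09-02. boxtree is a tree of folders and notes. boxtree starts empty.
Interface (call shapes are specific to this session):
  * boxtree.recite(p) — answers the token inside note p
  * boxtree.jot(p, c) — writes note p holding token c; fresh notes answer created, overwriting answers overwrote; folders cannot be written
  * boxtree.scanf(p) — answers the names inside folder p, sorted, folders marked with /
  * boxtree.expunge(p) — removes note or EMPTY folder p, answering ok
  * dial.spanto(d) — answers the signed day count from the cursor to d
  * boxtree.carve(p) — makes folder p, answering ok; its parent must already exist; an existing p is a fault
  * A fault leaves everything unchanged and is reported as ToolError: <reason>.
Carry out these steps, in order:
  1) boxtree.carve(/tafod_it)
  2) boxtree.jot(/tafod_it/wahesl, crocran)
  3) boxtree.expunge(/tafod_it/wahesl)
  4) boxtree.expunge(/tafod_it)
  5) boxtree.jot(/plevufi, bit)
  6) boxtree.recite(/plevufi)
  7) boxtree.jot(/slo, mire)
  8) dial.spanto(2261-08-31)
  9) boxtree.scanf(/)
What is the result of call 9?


-- carve(/tafod_it) : ok
-- jot(/tafod_it/wahesl, crocran) : created
-- expunge(/tafod_it/wahesl) : ok
-- expunge(/tafod_it) : ok
-- jot(/plevufi, bit) : created
-- recite(/plevufi) : bit
-- jot(/slo, mire) : created
-- spanto(2261-08-31) : 363
-- scanf(/) : [plevufi, slo]

Answer: [plevufi, slo]


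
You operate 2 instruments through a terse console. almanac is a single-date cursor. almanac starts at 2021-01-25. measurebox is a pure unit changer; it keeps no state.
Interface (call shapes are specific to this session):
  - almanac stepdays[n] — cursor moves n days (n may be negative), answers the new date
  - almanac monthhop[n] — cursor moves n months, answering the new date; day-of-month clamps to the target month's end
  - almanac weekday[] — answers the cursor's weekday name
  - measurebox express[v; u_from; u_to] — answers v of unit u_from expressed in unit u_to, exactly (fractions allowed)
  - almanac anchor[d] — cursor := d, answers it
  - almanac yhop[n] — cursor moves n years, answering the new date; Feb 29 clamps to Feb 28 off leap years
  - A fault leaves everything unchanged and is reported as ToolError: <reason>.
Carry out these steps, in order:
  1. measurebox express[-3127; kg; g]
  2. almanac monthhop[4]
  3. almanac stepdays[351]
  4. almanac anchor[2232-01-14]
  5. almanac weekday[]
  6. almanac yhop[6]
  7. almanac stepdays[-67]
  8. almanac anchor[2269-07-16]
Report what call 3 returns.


Answer: 2022-05-11

Derivation:
Now I run measurebox express(v→-3127, u_from→kg, u_to→g), and see -3127000.
Using almanac monthhop(n→4), and observe 2021-05-25.
Next I call almanac stepdays(n→351), — result: 2022-05-11.
I run almanac anchor(d→2232-01-14), yielding 2232-01-14.
Then almanac weekday: Saturday.
I use almanac yhop(n→6), → 2238-01-14.
Invoking almanac stepdays(n→-67), and get 2237-11-08.
I use almanac anchor(d→2269-07-16), → 2269-07-16.


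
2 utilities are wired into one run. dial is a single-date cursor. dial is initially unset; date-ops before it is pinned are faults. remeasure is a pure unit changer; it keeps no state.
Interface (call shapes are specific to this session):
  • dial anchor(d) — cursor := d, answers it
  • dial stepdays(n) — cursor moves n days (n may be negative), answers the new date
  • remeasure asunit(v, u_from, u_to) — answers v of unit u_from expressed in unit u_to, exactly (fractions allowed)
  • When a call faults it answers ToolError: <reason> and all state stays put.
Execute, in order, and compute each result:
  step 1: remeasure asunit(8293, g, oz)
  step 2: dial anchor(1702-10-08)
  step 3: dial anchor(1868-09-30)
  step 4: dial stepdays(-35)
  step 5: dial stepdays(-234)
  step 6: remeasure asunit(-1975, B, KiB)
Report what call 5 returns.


! 1. remeasure asunit(v='8293', u_from='g', u_to='oz') -> 13268800000/45359237
! 2. dial anchor(d='1702-10-08') -> 1702-10-08
! 3. dial anchor(d='1868-09-30') -> 1868-09-30
! 4. dial stepdays(n='-35') -> 1868-08-26
! 5. dial stepdays(n='-234') -> 1868-01-05
! 6. remeasure asunit(v='-1975', u_from='B', u_to='KiB') -> -1975/1024

Answer: 1868-01-05


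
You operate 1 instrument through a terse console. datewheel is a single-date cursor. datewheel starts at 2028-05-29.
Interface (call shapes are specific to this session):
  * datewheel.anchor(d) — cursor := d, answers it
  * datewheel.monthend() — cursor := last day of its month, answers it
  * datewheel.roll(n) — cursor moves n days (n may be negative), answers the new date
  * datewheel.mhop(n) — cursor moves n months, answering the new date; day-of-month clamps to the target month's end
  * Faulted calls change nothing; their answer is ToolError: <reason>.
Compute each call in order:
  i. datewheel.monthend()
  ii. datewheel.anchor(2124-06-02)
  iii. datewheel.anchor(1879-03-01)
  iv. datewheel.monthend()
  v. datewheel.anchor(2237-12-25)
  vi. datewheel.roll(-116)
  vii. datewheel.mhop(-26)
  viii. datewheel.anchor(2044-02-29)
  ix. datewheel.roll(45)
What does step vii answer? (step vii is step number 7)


Answer: 2235-06-30

Derivation:
> datewheel.monthend
= 2028-05-31
> datewheel.anchor d: 2124-06-02
= 2124-06-02
> datewheel.anchor d: 1879-03-01
= 1879-03-01
> datewheel.monthend
= 1879-03-31
> datewheel.anchor d: 2237-12-25
= 2237-12-25
> datewheel.roll n: -116
= 2237-08-31
> datewheel.mhop n: -26
= 2235-06-30
> datewheel.anchor d: 2044-02-29
= 2044-02-29
> datewheel.roll n: 45
= 2044-04-14


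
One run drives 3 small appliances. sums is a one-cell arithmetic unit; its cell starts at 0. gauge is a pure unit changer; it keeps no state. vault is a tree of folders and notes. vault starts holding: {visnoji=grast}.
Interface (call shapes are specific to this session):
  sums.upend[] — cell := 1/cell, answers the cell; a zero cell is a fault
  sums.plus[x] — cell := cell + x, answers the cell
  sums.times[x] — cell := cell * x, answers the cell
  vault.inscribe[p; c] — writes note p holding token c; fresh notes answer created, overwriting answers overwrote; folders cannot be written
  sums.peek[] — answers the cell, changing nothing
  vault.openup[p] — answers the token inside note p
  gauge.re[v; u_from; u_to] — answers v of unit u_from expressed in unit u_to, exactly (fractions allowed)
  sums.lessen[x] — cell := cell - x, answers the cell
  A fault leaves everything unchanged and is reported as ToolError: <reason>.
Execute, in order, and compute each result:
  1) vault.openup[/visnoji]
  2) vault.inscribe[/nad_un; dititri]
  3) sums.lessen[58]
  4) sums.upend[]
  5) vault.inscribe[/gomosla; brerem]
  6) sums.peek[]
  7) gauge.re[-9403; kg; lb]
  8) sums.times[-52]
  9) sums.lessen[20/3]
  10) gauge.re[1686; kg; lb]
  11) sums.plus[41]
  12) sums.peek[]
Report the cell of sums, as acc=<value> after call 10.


Answer: acc=-502/87

Derivation:
==> vault.openup(p→/visnoji)
<== grast
==> vault.inscribe(p→/nad_un, c→dititri)
<== created
==> sums.lessen(x→58)
<== -58
==> sums.upend()
<== -1/58
==> vault.inscribe(p→/gomosla, c→brerem)
<== created
==> sums.peek()
<== -1/58
==> gauge.re(v→-9403, u_from→kg, u_to→lb)
<== -940300000000/45359237
==> sums.times(x→-52)
<== 26/29
==> sums.lessen(x→20/3)
<== -502/87
==> gauge.re(v→1686, u_from→kg, u_to→lb)
<== 168600000000/45359237
==> sums.plus(x→41)
<== 3065/87
==> sums.peek()
<== 3065/87


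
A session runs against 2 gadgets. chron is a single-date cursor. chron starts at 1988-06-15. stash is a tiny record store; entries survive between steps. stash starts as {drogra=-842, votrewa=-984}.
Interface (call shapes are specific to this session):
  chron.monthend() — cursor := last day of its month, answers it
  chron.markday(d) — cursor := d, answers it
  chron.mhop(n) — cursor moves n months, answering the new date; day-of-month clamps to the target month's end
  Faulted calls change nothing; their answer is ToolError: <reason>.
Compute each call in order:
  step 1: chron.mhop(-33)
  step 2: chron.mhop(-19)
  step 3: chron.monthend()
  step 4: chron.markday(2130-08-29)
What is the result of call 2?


Answer: 1984-02-15

Derivation:
==> chron.mhop(n=-33)
<== 1985-09-15
==> chron.mhop(n=-19)
<== 1984-02-15
==> chron.monthend()
<== 1984-02-29
==> chron.markday(d=2130-08-29)
<== 2130-08-29


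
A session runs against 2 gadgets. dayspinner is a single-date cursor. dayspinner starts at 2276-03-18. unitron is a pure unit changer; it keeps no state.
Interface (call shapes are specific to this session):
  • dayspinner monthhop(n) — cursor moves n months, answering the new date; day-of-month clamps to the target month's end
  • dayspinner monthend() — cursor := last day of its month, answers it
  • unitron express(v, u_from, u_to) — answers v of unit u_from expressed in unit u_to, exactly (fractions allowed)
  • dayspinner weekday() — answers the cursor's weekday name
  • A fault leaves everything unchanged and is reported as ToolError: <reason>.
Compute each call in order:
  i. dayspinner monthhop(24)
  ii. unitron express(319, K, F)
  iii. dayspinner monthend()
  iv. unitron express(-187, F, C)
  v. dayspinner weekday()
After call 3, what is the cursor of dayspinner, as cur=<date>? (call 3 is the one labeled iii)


Calling dayspinner monthhop using 24, which returns 2278-03-18.
Next I call unitron express using 319, K, F, and observe 11453/100.
Using dayspinner monthend, yielding 2278-03-31.
I invoke unitron express using -187, F, C, and see -365/3.
I try dayspinner weekday, — result: Sunday.

Answer: cur=2278-03-31


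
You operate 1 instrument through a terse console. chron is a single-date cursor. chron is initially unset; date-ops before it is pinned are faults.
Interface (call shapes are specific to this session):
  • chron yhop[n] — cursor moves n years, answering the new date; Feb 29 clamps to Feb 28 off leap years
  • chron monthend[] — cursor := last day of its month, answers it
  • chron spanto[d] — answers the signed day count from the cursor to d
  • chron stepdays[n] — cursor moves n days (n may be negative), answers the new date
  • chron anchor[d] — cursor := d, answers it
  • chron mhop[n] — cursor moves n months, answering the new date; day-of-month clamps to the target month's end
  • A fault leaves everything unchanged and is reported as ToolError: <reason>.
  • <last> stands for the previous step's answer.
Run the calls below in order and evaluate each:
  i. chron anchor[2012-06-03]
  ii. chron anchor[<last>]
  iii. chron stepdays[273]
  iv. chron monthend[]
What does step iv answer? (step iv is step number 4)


-> chron anchor(d→2012-06-03)
<- 2012-06-03
-> chron anchor(d→<last>)
<- 2012-06-03
-> chron stepdays(n→273)
<- 2013-03-03
-> chron monthend()
<- 2013-03-31

Answer: 2013-03-31


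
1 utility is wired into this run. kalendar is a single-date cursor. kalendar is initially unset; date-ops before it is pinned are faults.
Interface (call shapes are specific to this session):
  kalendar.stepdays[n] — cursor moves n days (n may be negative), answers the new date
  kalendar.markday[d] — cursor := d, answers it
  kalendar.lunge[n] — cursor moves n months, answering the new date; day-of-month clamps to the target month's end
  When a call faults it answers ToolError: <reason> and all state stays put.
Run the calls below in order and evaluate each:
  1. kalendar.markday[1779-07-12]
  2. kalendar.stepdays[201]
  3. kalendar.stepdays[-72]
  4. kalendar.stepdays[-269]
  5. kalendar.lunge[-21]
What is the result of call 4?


I try kalendar.markday on d=1779-07-12, giving 1779-07-12.
Then kalendar.stepdays on n=201: 1780-01-29.
Next I call kalendar.stepdays on n=-72, which returns 1779-11-18.
Next I call kalendar.stepdays on n=-269, and observe 1779-02-22.
Next I call kalendar.lunge on n=-21, and observe 1777-05-22.

Answer: 1779-02-22


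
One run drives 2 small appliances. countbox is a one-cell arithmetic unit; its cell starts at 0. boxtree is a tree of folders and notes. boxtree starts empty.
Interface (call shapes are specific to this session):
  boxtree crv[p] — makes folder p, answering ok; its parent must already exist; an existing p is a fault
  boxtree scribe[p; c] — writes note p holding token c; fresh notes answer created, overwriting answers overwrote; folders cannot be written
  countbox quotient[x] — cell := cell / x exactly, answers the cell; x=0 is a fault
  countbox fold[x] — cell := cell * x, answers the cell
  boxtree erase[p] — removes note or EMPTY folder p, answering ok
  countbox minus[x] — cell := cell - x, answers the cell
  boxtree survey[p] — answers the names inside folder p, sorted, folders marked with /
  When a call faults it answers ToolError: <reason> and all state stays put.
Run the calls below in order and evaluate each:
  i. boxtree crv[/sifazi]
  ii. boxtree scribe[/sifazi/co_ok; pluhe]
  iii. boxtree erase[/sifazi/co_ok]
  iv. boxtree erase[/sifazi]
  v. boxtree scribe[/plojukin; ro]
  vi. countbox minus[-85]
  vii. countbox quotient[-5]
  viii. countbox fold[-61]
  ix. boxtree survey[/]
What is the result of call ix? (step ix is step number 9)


~$ boxtree crv p='/sifazi'
:: ok
~$ boxtree scribe p='/sifazi/co_ok' c='pluhe'
:: created
~$ boxtree erase p='/sifazi/co_ok'
:: ok
~$ boxtree erase p='/sifazi'
:: ok
~$ boxtree scribe p='/plojukin' c='ro'
:: created
~$ countbox minus x='-85'
:: 85
~$ countbox quotient x='-5'
:: -17
~$ countbox fold x='-61'
:: 1037
~$ boxtree survey p='/'
:: [plojukin]

Answer: [plojukin]


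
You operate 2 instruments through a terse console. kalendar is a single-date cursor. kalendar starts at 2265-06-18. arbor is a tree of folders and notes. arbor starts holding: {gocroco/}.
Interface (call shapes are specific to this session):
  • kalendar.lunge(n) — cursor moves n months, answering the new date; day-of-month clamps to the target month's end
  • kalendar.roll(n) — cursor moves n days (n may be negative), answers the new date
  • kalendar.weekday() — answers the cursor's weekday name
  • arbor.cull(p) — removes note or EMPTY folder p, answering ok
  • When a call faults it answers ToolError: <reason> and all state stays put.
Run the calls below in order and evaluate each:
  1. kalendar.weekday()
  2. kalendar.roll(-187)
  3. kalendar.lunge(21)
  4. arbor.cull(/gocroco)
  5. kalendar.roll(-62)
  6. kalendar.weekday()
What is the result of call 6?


Answer: Friday

Derivation:
# 1. kalendar.weekday() -> Sunday
# 2. kalendar.roll(-187) -> 2264-12-13
# 3. kalendar.lunge(21) -> 2266-09-13
# 4. arbor.cull(/gocroco) -> ok
# 5. kalendar.roll(-62) -> 2266-07-13
# 6. kalendar.weekday() -> Friday


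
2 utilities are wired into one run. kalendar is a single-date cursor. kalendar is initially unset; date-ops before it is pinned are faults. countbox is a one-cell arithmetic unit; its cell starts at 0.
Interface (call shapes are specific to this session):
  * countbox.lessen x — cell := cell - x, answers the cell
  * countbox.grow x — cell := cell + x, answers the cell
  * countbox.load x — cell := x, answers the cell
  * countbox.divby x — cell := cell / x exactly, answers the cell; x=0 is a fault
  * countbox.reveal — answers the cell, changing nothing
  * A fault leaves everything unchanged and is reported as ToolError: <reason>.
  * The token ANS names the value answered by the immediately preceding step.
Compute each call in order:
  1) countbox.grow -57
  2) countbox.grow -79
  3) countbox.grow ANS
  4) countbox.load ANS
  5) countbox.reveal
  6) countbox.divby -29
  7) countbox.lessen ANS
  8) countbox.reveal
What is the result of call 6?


Answer: 272/29

Derivation:
% countbox.grow x→-57
[out] -57
% countbox.grow x→-79
[out] -136
% countbox.grow x→ANS
[out] -272
% countbox.load x→ANS
[out] -272
% countbox.reveal
[out] -272
% countbox.divby x→-29
[out] 272/29
% countbox.lessen x→ANS
[out] 0
% countbox.reveal
[out] 0


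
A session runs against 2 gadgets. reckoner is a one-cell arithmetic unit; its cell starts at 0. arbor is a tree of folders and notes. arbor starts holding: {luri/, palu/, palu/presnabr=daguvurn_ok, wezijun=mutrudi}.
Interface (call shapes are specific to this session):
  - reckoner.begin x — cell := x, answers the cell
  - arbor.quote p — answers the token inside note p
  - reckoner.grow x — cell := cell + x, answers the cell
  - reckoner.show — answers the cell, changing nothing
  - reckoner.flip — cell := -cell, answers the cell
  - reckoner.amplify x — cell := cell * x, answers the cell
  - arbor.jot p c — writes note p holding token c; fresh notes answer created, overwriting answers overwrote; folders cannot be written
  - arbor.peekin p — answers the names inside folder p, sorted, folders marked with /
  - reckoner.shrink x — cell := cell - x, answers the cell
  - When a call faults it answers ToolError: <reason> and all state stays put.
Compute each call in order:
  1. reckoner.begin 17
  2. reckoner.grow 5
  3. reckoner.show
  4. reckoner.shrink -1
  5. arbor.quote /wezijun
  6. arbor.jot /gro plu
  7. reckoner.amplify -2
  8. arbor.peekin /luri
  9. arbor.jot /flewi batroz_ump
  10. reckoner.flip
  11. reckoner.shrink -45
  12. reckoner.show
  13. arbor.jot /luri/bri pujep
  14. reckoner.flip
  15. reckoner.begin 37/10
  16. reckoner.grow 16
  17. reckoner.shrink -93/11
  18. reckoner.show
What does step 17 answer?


Answer: 3097/110

Derivation:
-> reckoner.begin(x='17')
<- 17
-> reckoner.grow(x='5')
<- 22
-> reckoner.show()
<- 22
-> reckoner.shrink(x='-1')
<- 23
-> arbor.quote(p='/wezijun')
<- mutrudi
-> arbor.jot(p='/gro', c='plu')
<- created
-> reckoner.amplify(x='-2')
<- -46
-> arbor.peekin(p='/luri')
<- []
-> arbor.jot(p='/flewi', c='batroz_ump')
<- created
-> reckoner.flip()
<- 46
-> reckoner.shrink(x='-45')
<- 91
-> reckoner.show()
<- 91
-> arbor.jot(p='/luri/bri', c='pujep')
<- created
-> reckoner.flip()
<- -91
-> reckoner.begin(x='37/10')
<- 37/10
-> reckoner.grow(x='16')
<- 197/10
-> reckoner.shrink(x='-93/11')
<- 3097/110
-> reckoner.show()
<- 3097/110


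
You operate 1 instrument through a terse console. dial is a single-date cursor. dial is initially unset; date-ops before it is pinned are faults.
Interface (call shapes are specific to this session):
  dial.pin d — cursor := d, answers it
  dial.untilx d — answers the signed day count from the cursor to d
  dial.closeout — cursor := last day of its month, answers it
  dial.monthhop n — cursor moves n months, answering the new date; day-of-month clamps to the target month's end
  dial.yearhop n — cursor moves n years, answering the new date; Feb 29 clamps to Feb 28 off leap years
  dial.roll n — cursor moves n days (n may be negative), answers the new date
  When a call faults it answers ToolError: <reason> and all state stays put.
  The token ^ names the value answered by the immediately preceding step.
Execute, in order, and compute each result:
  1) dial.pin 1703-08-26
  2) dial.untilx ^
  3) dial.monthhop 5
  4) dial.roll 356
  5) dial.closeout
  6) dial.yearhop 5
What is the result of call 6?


Answer: 1710-01-31

Derivation:
-> pin(d→1703-08-26)
<- 1703-08-26
-> untilx(d→^)
<- 0
-> monthhop(n→5)
<- 1704-01-26
-> roll(n→356)
<- 1705-01-16
-> closeout()
<- 1705-01-31
-> yearhop(n→5)
<- 1710-01-31


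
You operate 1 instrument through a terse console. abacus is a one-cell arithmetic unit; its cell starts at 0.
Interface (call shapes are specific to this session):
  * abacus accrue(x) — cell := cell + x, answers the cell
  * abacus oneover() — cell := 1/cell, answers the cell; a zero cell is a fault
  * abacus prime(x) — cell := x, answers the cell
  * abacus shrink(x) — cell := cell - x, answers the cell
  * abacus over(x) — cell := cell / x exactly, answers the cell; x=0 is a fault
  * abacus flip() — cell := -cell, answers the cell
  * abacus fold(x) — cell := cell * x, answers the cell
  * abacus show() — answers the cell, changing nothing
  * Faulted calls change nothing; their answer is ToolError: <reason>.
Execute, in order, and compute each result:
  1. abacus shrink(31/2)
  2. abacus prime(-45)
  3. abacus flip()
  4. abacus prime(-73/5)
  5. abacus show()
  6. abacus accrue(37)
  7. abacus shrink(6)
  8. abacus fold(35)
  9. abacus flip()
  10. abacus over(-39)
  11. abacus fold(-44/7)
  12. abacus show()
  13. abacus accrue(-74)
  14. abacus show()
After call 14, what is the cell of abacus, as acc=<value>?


Answer: acc=-6494/39

Derivation:
CALL abacus shrink[x→31/2]
RET  -31/2
CALL abacus prime[x→-45]
RET  -45
CALL abacus flip[]
RET  45
CALL abacus prime[x→-73/5]
RET  -73/5
CALL abacus show[]
RET  -73/5
CALL abacus accrue[x→37]
RET  112/5
CALL abacus shrink[x→6]
RET  82/5
CALL abacus fold[x→35]
RET  574
CALL abacus flip[]
RET  -574
CALL abacus over[x→-39]
RET  574/39
CALL abacus fold[x→-44/7]
RET  -3608/39
CALL abacus show[]
RET  -3608/39
CALL abacus accrue[x→-74]
RET  -6494/39
CALL abacus show[]
RET  -6494/39


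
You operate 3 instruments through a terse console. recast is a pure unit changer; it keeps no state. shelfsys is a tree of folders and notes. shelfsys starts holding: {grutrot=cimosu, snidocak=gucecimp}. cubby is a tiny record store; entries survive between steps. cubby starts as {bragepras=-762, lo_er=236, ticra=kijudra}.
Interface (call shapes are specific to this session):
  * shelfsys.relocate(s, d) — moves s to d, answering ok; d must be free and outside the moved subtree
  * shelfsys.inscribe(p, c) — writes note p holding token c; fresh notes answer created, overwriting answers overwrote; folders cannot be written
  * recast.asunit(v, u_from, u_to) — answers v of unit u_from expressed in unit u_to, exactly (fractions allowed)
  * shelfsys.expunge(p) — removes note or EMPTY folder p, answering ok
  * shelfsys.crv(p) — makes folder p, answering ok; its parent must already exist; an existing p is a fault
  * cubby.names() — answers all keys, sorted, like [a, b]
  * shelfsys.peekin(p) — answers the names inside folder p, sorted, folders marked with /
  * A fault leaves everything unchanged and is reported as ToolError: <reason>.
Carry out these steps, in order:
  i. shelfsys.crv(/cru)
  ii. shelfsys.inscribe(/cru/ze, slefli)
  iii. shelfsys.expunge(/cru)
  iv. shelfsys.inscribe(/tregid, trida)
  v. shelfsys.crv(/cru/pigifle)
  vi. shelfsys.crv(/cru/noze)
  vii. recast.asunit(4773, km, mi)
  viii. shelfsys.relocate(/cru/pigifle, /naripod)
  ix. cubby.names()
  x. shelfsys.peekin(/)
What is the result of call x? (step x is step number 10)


Answer: [cru/, grutrot, naripod/, snidocak, tregid]

Derivation:
Calling crv with p='/cru': ok.
I invoke inscribe with p='/cru/ze', c='slefli', and see created.
I run expunge with p='/cru', which returns ToolError: not empty.
Calling inscribe with p='/tregid', c='trida', — result: created.
I try crv with p='/cru/pigifle': ok.
I use crv with p='/cru/noze', → ok.
Using asunit with v='4773', u_from='km', u_to='mi', — result: 24859375/8382.
Now I run relocate with s='/cru/pigifle', d='/naripod': ok.
I call names, giving [bragepras, lo_er, ticra].
Using peekin with p='/', giving [cru/, grutrot, naripod/, snidocak, tregid].


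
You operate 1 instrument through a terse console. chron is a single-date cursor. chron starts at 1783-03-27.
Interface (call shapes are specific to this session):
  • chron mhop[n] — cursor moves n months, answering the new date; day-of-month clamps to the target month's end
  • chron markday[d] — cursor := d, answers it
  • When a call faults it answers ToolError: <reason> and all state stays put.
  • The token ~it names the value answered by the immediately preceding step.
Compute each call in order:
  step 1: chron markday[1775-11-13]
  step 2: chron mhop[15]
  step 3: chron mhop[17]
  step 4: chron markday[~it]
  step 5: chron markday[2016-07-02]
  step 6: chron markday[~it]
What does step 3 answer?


Answer: 1778-07-13

Derivation:
-- chron markday(d→1775-11-13) : 1775-11-13
-- chron mhop(n→15) : 1777-02-13
-- chron mhop(n→17) : 1778-07-13
-- chron markday(d→~it) : 1778-07-13
-- chron markday(d→2016-07-02) : 2016-07-02
-- chron markday(d→~it) : 2016-07-02


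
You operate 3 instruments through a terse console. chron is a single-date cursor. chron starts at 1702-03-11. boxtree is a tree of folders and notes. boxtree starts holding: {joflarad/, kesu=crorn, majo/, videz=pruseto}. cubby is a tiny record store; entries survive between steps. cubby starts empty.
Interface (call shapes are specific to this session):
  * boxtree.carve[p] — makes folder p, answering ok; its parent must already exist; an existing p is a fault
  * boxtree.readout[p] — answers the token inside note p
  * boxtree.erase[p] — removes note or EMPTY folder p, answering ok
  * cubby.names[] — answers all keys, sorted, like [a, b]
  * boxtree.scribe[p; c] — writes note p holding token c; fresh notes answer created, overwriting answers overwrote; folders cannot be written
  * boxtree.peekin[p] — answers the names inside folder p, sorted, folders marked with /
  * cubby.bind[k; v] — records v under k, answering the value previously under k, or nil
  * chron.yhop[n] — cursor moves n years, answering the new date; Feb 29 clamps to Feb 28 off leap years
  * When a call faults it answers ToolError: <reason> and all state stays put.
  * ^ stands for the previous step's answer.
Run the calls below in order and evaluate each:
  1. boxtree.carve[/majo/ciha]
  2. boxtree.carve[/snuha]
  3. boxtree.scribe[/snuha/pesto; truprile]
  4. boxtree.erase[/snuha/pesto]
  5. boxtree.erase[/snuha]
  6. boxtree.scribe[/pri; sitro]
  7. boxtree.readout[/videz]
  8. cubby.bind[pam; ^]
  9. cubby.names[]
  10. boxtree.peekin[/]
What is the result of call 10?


Answer: [joflarad/, kesu, majo/, pri, videz]

Derivation:
[in] boxtree.carve p→/majo/ciha
[out] ok
[in] boxtree.carve p→/snuha
[out] ok
[in] boxtree.scribe p→/snuha/pesto c→truprile
[out] created
[in] boxtree.erase p→/snuha/pesto
[out] ok
[in] boxtree.erase p→/snuha
[out] ok
[in] boxtree.scribe p→/pri c→sitro
[out] created
[in] boxtree.readout p→/videz
[out] pruseto
[in] cubby.bind k→pam v→^
[out] nil
[in] cubby.names
[out] [pam]
[in] boxtree.peekin p→/
[out] [joflarad/, kesu, majo/, pri, videz]


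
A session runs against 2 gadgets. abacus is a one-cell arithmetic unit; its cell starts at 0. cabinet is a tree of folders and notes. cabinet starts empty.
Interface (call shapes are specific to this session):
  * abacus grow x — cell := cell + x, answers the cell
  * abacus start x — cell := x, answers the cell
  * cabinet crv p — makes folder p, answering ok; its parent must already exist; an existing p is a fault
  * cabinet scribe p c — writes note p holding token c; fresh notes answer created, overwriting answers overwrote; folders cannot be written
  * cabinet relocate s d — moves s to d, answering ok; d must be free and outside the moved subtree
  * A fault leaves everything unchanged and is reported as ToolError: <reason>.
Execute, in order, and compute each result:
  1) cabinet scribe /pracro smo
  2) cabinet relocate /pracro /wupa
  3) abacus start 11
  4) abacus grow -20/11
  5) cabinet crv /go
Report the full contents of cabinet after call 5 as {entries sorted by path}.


>> cabinet scribe(p='/pracro', c='smo')
<< created
>> cabinet relocate(s='/pracro', d='/wupa')
<< ok
>> abacus start(x='11')
<< 11
>> abacus grow(x='-20/11')
<< 101/11
>> cabinet crv(p='/go')
<< ok

Answer: {go/, wupa=smo}


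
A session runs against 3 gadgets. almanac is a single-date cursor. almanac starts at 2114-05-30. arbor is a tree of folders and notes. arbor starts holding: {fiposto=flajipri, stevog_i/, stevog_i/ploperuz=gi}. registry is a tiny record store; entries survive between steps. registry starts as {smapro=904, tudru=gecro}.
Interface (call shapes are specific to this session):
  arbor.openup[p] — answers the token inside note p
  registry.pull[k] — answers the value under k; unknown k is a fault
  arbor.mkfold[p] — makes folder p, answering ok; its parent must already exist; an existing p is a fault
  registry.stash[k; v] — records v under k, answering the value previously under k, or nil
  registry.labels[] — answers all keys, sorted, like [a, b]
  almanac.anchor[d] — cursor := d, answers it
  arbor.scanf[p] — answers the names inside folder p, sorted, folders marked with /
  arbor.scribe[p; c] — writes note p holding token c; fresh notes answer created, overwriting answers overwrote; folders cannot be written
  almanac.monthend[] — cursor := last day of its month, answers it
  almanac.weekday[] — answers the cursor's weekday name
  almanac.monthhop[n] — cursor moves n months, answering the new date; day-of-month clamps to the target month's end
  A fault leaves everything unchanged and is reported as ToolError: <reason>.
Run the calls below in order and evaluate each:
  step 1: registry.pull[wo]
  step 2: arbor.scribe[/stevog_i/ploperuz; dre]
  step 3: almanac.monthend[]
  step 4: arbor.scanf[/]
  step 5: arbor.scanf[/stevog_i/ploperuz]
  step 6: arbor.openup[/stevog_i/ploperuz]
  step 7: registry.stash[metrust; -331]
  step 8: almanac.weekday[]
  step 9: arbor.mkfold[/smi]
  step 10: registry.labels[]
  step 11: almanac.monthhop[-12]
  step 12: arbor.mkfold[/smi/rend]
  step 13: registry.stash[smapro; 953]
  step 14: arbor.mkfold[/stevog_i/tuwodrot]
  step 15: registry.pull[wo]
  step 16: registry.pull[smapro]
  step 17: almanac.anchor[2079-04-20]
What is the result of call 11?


% registry.pull k: wo
[out] ToolError: no such key wo
% arbor.scribe p: /stevog_i/ploperuz c: dre
[out] overwrote
% almanac.monthend
[out] 2114-05-31
% arbor.scanf p: /
[out] [fiposto, stevog_i/]
% arbor.scanf p: /stevog_i/ploperuz
[out] ToolError: not a directory
% arbor.openup p: /stevog_i/ploperuz
[out] dre
% registry.stash k: metrust v: -331
[out] nil
% almanac.weekday
[out] Thursday
% arbor.mkfold p: /smi
[out] ok
% registry.labels
[out] [metrust, smapro, tudru]
% almanac.monthhop n: -12
[out] 2113-05-31
% arbor.mkfold p: /smi/rend
[out] ok
% registry.stash k: smapro v: 953
[out] 904
% arbor.mkfold p: /stevog_i/tuwodrot
[out] ok
% registry.pull k: wo
[out] ToolError: no such key wo
% registry.pull k: smapro
[out] 953
% almanac.anchor d: 2079-04-20
[out] 2079-04-20

Answer: 2113-05-31


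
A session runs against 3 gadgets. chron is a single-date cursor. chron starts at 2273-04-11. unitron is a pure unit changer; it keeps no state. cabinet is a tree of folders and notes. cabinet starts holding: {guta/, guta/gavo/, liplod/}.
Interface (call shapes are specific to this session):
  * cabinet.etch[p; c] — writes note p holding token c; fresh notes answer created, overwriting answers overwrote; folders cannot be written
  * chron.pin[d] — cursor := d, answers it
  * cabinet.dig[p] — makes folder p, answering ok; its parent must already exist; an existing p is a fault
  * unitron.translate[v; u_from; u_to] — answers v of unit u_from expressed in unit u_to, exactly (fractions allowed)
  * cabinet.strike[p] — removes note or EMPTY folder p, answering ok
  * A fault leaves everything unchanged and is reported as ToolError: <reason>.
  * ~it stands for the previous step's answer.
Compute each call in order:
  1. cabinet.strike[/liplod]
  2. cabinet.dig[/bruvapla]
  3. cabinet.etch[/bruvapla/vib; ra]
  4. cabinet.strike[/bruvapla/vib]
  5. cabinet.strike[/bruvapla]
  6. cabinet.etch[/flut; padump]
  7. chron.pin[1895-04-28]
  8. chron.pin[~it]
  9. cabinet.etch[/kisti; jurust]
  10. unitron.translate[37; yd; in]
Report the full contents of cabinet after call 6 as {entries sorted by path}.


Answer: {flut=padump, guta/, guta/gavo/}

Derivation:
// strike(p: /liplod) == ok
// dig(p: /bruvapla) == ok
// etch(p: /bruvapla/vib, c: ra) == created
// strike(p: /bruvapla/vib) == ok
// strike(p: /bruvapla) == ok
// etch(p: /flut, c: padump) == created
// pin(d: 1895-04-28) == 1895-04-28
// pin(d: ~it) == 1895-04-28
// etch(p: /kisti, c: jurust) == created
// translate(v: 37, u_from: yd, u_to: in) == 1332


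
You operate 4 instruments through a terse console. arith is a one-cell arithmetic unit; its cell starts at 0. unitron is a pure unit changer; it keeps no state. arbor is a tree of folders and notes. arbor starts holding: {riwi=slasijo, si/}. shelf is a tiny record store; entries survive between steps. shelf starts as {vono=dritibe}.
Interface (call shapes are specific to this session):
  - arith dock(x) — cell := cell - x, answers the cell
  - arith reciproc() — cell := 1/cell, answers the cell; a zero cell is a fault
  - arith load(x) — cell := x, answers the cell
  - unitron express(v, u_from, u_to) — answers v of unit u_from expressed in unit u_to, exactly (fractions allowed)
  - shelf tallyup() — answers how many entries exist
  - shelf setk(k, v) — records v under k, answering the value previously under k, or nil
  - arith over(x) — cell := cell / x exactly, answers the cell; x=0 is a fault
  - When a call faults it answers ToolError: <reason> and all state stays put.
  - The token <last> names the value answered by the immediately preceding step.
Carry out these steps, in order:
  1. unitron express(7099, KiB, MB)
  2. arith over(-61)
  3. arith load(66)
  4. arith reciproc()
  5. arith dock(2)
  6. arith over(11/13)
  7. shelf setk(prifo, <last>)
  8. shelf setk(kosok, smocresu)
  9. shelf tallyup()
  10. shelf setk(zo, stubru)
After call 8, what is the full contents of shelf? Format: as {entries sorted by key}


Answer: {kosok=smocresu, prifo=-1703/726, vono=dritibe}

Derivation:
Act: unitron express[v: 7099; u_from: KiB; u_to: MB]
Obs: 113584/15625
Act: arith over[x: -61]
Obs: 0
Act: arith load[x: 66]
Obs: 66
Act: arith reciproc[]
Obs: 1/66
Act: arith dock[x: 2]
Obs: -131/66
Act: arith over[x: 11/13]
Obs: -1703/726
Act: shelf setk[k: prifo; v: <last>]
Obs: nil
Act: shelf setk[k: kosok; v: smocresu]
Obs: nil
Act: shelf tallyup[]
Obs: 3
Act: shelf setk[k: zo; v: stubru]
Obs: nil


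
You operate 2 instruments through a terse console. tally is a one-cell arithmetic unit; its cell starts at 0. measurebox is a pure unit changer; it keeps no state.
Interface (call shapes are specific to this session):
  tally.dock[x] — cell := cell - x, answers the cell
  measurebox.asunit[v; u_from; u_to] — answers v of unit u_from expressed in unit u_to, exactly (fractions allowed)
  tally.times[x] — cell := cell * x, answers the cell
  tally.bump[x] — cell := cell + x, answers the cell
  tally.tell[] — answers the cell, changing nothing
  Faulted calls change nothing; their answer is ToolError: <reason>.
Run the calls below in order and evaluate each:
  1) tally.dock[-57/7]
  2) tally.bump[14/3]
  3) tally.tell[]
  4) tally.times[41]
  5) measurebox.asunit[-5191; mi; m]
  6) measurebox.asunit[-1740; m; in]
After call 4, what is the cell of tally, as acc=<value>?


Answer: acc=11029/21

Derivation:
% 1. dock(-57/7) -> 57/7
% 2. bump(14/3) -> 269/21
% 3. tell() -> 269/21
% 4. times(41) -> 11029/21
% 5. asunit(-5191, mi, m) -> -1044263088/125
% 6. asunit(-1740, m, in) -> -8700000/127


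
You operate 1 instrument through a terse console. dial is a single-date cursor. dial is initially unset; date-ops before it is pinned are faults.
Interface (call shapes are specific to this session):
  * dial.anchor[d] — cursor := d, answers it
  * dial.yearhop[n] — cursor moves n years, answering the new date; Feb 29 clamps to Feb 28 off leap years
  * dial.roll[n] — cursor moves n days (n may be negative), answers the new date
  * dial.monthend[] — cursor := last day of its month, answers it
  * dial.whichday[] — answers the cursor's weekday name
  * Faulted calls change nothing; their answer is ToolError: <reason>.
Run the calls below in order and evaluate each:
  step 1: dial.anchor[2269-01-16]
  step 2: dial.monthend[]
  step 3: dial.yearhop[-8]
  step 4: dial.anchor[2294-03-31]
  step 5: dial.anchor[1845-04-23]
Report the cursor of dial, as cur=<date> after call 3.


·→ anchor(2269-01-16)
·← 2269-01-16
·→ monthend()
·← 2269-01-31
·→ yearhop(-8)
·← 2261-01-31
·→ anchor(2294-03-31)
·← 2294-03-31
·→ anchor(1845-04-23)
·← 1845-04-23

Answer: cur=2261-01-31


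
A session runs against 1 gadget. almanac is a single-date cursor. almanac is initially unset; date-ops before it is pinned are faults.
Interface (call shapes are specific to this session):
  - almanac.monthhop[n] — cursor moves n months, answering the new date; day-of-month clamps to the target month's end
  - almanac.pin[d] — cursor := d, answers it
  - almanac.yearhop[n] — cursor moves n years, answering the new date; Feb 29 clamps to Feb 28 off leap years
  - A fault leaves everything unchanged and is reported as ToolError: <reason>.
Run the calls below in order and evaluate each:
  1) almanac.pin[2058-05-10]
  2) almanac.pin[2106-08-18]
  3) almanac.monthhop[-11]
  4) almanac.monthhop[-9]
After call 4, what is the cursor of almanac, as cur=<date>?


# 1. pin(d→2058-05-10) == 2058-05-10
# 2. pin(d→2106-08-18) == 2106-08-18
# 3. monthhop(n→-11) == 2105-09-18
# 4. monthhop(n→-9) == 2104-12-18

Answer: cur=2104-12-18
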